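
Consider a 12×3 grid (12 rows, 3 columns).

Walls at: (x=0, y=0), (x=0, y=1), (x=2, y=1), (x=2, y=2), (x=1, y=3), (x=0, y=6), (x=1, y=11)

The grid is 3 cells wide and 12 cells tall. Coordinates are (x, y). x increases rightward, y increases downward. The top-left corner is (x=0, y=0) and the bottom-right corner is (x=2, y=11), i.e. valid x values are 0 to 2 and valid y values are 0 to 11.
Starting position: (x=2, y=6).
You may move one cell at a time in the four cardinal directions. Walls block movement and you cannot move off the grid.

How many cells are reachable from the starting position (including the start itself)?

BFS flood-fill from (x=2, y=6):
  Distance 0: (x=2, y=6)
  Distance 1: (x=2, y=5), (x=1, y=6), (x=2, y=7)
  Distance 2: (x=2, y=4), (x=1, y=5), (x=1, y=7), (x=2, y=8)
  Distance 3: (x=2, y=3), (x=1, y=4), (x=0, y=5), (x=0, y=7), (x=1, y=8), (x=2, y=9)
  Distance 4: (x=0, y=4), (x=0, y=8), (x=1, y=9), (x=2, y=10)
  Distance 5: (x=0, y=3), (x=0, y=9), (x=1, y=10), (x=2, y=11)
  Distance 6: (x=0, y=2), (x=0, y=10)
  Distance 7: (x=1, y=2), (x=0, y=11)
  Distance 8: (x=1, y=1)
  Distance 9: (x=1, y=0)
  Distance 10: (x=2, y=0)
Total reachable: 29 (grid has 29 open cells total)

Answer: Reachable cells: 29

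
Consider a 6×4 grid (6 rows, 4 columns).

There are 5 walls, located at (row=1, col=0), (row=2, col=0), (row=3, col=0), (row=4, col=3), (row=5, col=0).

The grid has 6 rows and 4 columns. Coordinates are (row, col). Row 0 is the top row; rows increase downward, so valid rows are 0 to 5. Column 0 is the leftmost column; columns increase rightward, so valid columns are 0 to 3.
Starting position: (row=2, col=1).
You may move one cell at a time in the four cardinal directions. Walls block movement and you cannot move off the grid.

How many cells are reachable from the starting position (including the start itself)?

Answer: Reachable cells: 19

Derivation:
BFS flood-fill from (row=2, col=1):
  Distance 0: (row=2, col=1)
  Distance 1: (row=1, col=1), (row=2, col=2), (row=3, col=1)
  Distance 2: (row=0, col=1), (row=1, col=2), (row=2, col=3), (row=3, col=2), (row=4, col=1)
  Distance 3: (row=0, col=0), (row=0, col=2), (row=1, col=3), (row=3, col=3), (row=4, col=0), (row=4, col=2), (row=5, col=1)
  Distance 4: (row=0, col=3), (row=5, col=2)
  Distance 5: (row=5, col=3)
Total reachable: 19 (grid has 19 open cells total)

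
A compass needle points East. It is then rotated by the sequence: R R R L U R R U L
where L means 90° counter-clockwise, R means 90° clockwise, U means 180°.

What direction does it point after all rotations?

Answer: Final heading: North

Derivation:
Start: East
  R (right (90° clockwise)) -> South
  R (right (90° clockwise)) -> West
  R (right (90° clockwise)) -> North
  L (left (90° counter-clockwise)) -> West
  U (U-turn (180°)) -> East
  R (right (90° clockwise)) -> South
  R (right (90° clockwise)) -> West
  U (U-turn (180°)) -> East
  L (left (90° counter-clockwise)) -> North
Final: North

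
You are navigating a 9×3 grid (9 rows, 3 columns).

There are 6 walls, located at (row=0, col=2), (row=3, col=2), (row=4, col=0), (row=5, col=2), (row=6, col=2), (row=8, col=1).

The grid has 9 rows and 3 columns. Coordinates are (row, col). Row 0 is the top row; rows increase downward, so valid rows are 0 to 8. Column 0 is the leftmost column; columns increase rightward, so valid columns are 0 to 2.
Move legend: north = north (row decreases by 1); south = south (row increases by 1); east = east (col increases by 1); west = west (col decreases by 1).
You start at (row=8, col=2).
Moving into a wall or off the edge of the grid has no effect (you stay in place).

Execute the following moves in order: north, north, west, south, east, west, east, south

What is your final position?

Start: (row=8, col=2)
  north (north): (row=8, col=2) -> (row=7, col=2)
  north (north): blocked, stay at (row=7, col=2)
  west (west): (row=7, col=2) -> (row=7, col=1)
  south (south): blocked, stay at (row=7, col=1)
  east (east): (row=7, col=1) -> (row=7, col=2)
  west (west): (row=7, col=2) -> (row=7, col=1)
  east (east): (row=7, col=1) -> (row=7, col=2)
  south (south): (row=7, col=2) -> (row=8, col=2)
Final: (row=8, col=2)

Answer: Final position: (row=8, col=2)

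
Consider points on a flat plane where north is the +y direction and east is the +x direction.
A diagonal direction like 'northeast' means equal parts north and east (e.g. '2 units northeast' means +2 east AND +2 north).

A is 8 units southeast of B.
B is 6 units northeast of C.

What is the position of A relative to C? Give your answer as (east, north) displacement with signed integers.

Answer: A is at (east=14, north=-2) relative to C.

Derivation:
Place C at the origin (east=0, north=0).
  B is 6 units northeast of C: delta (east=+6, north=+6); B at (east=6, north=6).
  A is 8 units southeast of B: delta (east=+8, north=-8); A at (east=14, north=-2).
Therefore A relative to C: (east=14, north=-2).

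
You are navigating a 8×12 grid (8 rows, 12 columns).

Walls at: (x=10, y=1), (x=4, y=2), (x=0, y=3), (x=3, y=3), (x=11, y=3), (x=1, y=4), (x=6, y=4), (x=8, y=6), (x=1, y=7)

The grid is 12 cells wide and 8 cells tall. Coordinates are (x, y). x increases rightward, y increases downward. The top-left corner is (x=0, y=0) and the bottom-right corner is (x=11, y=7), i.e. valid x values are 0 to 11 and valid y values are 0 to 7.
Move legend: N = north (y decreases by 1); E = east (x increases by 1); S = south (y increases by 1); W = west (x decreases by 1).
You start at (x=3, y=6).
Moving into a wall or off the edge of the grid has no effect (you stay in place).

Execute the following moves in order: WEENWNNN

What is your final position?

Start: (x=3, y=6)
  W (west): (x=3, y=6) -> (x=2, y=6)
  E (east): (x=2, y=6) -> (x=3, y=6)
  E (east): (x=3, y=6) -> (x=4, y=6)
  N (north): (x=4, y=6) -> (x=4, y=5)
  W (west): (x=4, y=5) -> (x=3, y=5)
  N (north): (x=3, y=5) -> (x=3, y=4)
  N (north): blocked, stay at (x=3, y=4)
  N (north): blocked, stay at (x=3, y=4)
Final: (x=3, y=4)

Answer: Final position: (x=3, y=4)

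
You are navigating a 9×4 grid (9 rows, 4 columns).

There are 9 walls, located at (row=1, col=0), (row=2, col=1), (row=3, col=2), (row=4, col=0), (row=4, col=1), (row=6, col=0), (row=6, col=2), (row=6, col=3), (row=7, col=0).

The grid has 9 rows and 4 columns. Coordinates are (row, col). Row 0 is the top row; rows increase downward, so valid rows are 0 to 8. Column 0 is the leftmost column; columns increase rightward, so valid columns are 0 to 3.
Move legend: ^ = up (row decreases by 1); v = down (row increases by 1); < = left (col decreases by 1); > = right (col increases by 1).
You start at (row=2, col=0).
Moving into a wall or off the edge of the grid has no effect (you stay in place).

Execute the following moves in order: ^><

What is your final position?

Answer: Final position: (row=2, col=0)

Derivation:
Start: (row=2, col=0)
  ^ (up): blocked, stay at (row=2, col=0)
  > (right): blocked, stay at (row=2, col=0)
  < (left): blocked, stay at (row=2, col=0)
Final: (row=2, col=0)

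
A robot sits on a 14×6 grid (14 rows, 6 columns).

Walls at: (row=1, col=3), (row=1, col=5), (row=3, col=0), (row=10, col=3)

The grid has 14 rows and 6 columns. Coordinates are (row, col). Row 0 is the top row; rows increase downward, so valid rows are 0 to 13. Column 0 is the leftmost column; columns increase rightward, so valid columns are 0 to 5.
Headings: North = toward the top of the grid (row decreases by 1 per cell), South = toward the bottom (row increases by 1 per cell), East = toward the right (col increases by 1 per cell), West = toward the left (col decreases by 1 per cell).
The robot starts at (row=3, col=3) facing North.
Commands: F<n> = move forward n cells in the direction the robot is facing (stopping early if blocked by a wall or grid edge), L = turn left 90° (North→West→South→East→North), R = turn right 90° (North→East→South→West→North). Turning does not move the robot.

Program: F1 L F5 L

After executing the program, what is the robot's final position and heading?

Start: (row=3, col=3), facing North
  F1: move forward 1, now at (row=2, col=3)
  L: turn left, now facing West
  F5: move forward 3/5 (blocked), now at (row=2, col=0)
  L: turn left, now facing South
Final: (row=2, col=0), facing South

Answer: Final position: (row=2, col=0), facing South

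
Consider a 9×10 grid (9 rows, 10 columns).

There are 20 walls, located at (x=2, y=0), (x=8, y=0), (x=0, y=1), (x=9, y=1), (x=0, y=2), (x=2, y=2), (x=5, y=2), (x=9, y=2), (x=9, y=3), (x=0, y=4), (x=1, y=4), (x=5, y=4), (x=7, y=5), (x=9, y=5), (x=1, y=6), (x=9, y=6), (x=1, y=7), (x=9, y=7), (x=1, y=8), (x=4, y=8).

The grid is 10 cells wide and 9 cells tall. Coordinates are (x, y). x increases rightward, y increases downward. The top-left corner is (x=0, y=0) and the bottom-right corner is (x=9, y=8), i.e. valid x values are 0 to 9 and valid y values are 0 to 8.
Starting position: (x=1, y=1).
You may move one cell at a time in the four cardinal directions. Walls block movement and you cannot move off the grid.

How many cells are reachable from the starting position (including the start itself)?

Answer: Reachable cells: 69

Derivation:
BFS flood-fill from (x=1, y=1):
  Distance 0: (x=1, y=1)
  Distance 1: (x=1, y=0), (x=2, y=1), (x=1, y=2)
  Distance 2: (x=0, y=0), (x=3, y=1), (x=1, y=3)
  Distance 3: (x=3, y=0), (x=4, y=1), (x=3, y=2), (x=0, y=3), (x=2, y=3)
  Distance 4: (x=4, y=0), (x=5, y=1), (x=4, y=2), (x=3, y=3), (x=2, y=4)
  Distance 5: (x=5, y=0), (x=6, y=1), (x=4, y=3), (x=3, y=4), (x=2, y=5)
  Distance 6: (x=6, y=0), (x=7, y=1), (x=6, y=2), (x=5, y=3), (x=4, y=4), (x=1, y=5), (x=3, y=5), (x=2, y=6)
  Distance 7: (x=7, y=0), (x=8, y=1), (x=7, y=2), (x=6, y=3), (x=0, y=5), (x=4, y=5), (x=3, y=6), (x=2, y=7)
  Distance 8: (x=8, y=2), (x=7, y=3), (x=6, y=4), (x=5, y=5), (x=0, y=6), (x=4, y=6), (x=3, y=7), (x=2, y=8)
  Distance 9: (x=8, y=3), (x=7, y=4), (x=6, y=5), (x=5, y=6), (x=0, y=7), (x=4, y=7), (x=3, y=8)
  Distance 10: (x=8, y=4), (x=6, y=6), (x=5, y=7), (x=0, y=8)
  Distance 11: (x=9, y=4), (x=8, y=5), (x=7, y=6), (x=6, y=7), (x=5, y=8)
  Distance 12: (x=8, y=6), (x=7, y=7), (x=6, y=8)
  Distance 13: (x=8, y=7), (x=7, y=8)
  Distance 14: (x=8, y=8)
  Distance 15: (x=9, y=8)
Total reachable: 69 (grid has 70 open cells total)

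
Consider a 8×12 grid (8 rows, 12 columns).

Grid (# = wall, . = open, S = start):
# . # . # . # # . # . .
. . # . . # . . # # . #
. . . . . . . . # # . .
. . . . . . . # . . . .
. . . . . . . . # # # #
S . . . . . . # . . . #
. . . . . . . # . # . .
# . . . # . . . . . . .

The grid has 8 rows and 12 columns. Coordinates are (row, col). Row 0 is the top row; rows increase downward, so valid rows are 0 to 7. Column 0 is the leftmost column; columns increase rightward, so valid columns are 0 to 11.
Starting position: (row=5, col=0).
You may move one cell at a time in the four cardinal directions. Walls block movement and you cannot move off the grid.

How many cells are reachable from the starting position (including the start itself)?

BFS flood-fill from (row=5, col=0):
  Distance 0: (row=5, col=0)
  Distance 1: (row=4, col=0), (row=5, col=1), (row=6, col=0)
  Distance 2: (row=3, col=0), (row=4, col=1), (row=5, col=2), (row=6, col=1)
  Distance 3: (row=2, col=0), (row=3, col=1), (row=4, col=2), (row=5, col=3), (row=6, col=2), (row=7, col=1)
  Distance 4: (row=1, col=0), (row=2, col=1), (row=3, col=2), (row=4, col=3), (row=5, col=4), (row=6, col=3), (row=7, col=2)
  Distance 5: (row=1, col=1), (row=2, col=2), (row=3, col=3), (row=4, col=4), (row=5, col=5), (row=6, col=4), (row=7, col=3)
  Distance 6: (row=0, col=1), (row=2, col=3), (row=3, col=4), (row=4, col=5), (row=5, col=6), (row=6, col=5)
  Distance 7: (row=1, col=3), (row=2, col=4), (row=3, col=5), (row=4, col=6), (row=6, col=6), (row=7, col=5)
  Distance 8: (row=0, col=3), (row=1, col=4), (row=2, col=5), (row=3, col=6), (row=4, col=7), (row=7, col=6)
  Distance 9: (row=2, col=6), (row=7, col=7)
  Distance 10: (row=1, col=6), (row=2, col=7), (row=7, col=8)
  Distance 11: (row=1, col=7), (row=6, col=8), (row=7, col=9)
  Distance 12: (row=5, col=8), (row=7, col=10)
  Distance 13: (row=5, col=9), (row=6, col=10), (row=7, col=11)
  Distance 14: (row=5, col=10), (row=6, col=11)
Total reachable: 61 (grid has 72 open cells total)

Answer: Reachable cells: 61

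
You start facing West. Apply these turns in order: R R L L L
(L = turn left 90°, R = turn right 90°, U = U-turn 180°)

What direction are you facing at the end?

Answer: Final heading: South

Derivation:
Start: West
  R (right (90° clockwise)) -> North
  R (right (90° clockwise)) -> East
  L (left (90° counter-clockwise)) -> North
  L (left (90° counter-clockwise)) -> West
  L (left (90° counter-clockwise)) -> South
Final: South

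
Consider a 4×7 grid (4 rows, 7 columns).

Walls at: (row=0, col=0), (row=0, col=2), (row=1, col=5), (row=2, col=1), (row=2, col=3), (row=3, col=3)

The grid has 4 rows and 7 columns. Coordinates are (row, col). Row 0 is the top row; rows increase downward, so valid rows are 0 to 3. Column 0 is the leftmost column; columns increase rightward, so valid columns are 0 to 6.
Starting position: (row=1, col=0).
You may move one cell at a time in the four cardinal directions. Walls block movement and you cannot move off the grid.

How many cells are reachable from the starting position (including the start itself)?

BFS flood-fill from (row=1, col=0):
  Distance 0: (row=1, col=0)
  Distance 1: (row=1, col=1), (row=2, col=0)
  Distance 2: (row=0, col=1), (row=1, col=2), (row=3, col=0)
  Distance 3: (row=1, col=3), (row=2, col=2), (row=3, col=1)
  Distance 4: (row=0, col=3), (row=1, col=4), (row=3, col=2)
  Distance 5: (row=0, col=4), (row=2, col=4)
  Distance 6: (row=0, col=5), (row=2, col=5), (row=3, col=4)
  Distance 7: (row=0, col=6), (row=2, col=6), (row=3, col=5)
  Distance 8: (row=1, col=6), (row=3, col=6)
Total reachable: 22 (grid has 22 open cells total)

Answer: Reachable cells: 22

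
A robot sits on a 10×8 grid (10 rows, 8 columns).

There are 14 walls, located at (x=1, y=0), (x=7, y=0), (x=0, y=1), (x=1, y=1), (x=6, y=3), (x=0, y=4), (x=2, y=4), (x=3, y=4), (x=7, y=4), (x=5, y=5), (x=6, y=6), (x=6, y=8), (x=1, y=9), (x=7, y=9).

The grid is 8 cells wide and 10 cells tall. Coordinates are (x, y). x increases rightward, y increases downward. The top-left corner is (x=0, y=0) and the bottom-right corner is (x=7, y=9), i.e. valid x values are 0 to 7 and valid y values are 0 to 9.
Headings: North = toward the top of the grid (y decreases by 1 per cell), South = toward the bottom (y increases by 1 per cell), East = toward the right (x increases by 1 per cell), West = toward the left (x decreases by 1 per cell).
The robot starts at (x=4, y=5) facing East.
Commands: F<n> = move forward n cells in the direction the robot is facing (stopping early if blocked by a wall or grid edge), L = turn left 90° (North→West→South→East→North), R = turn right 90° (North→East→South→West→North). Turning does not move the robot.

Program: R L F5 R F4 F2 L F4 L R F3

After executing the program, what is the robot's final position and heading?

Answer: Final position: (x=6, y=9), facing East

Derivation:
Start: (x=4, y=5), facing East
  R: turn right, now facing South
  L: turn left, now facing East
  F5: move forward 0/5 (blocked), now at (x=4, y=5)
  R: turn right, now facing South
  F4: move forward 4, now at (x=4, y=9)
  F2: move forward 0/2 (blocked), now at (x=4, y=9)
  L: turn left, now facing East
  F4: move forward 2/4 (blocked), now at (x=6, y=9)
  L: turn left, now facing North
  R: turn right, now facing East
  F3: move forward 0/3 (blocked), now at (x=6, y=9)
Final: (x=6, y=9), facing East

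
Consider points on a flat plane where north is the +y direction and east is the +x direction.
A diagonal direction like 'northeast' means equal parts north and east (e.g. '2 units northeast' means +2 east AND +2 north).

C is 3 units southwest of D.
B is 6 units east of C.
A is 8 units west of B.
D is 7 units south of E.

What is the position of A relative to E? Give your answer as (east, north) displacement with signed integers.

Answer: A is at (east=-5, north=-10) relative to E.

Derivation:
Place E at the origin (east=0, north=0).
  D is 7 units south of E: delta (east=+0, north=-7); D at (east=0, north=-7).
  C is 3 units southwest of D: delta (east=-3, north=-3); C at (east=-3, north=-10).
  B is 6 units east of C: delta (east=+6, north=+0); B at (east=3, north=-10).
  A is 8 units west of B: delta (east=-8, north=+0); A at (east=-5, north=-10).
Therefore A relative to E: (east=-5, north=-10).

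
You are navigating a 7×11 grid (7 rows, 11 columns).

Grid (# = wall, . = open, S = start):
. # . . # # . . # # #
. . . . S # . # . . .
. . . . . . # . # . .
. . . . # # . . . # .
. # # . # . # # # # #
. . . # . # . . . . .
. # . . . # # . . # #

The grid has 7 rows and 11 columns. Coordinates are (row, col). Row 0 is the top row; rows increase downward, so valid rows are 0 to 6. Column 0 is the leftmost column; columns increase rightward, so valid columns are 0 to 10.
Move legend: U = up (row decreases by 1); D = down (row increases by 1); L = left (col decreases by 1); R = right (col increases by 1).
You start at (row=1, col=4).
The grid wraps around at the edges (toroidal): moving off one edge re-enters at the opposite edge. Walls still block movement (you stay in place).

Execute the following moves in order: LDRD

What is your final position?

Answer: Final position: (row=2, col=4)

Derivation:
Start: (row=1, col=4)
  L (left): (row=1, col=4) -> (row=1, col=3)
  D (down): (row=1, col=3) -> (row=2, col=3)
  R (right): (row=2, col=3) -> (row=2, col=4)
  D (down): blocked, stay at (row=2, col=4)
Final: (row=2, col=4)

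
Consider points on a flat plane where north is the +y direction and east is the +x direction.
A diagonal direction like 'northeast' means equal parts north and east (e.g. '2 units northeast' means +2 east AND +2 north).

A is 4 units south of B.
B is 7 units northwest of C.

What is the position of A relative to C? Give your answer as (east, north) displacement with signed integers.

Place C at the origin (east=0, north=0).
  B is 7 units northwest of C: delta (east=-7, north=+7); B at (east=-7, north=7).
  A is 4 units south of B: delta (east=+0, north=-4); A at (east=-7, north=3).
Therefore A relative to C: (east=-7, north=3).

Answer: A is at (east=-7, north=3) relative to C.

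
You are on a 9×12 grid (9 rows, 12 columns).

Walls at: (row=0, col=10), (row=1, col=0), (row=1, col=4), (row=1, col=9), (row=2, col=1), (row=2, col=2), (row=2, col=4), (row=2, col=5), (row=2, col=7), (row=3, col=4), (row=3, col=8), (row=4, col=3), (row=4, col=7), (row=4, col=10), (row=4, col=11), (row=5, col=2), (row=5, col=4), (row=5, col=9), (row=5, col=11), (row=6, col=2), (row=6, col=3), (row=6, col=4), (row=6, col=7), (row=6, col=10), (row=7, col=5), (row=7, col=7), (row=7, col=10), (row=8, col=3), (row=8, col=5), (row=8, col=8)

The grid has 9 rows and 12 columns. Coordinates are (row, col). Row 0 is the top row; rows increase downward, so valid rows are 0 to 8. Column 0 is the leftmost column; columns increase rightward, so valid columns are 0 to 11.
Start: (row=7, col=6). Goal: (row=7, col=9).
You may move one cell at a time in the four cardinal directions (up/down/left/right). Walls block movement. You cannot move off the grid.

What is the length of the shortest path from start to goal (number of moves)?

BFS from (row=7, col=6) until reaching (row=7, col=9):
  Distance 0: (row=7, col=6)
  Distance 1: (row=6, col=6), (row=8, col=6)
  Distance 2: (row=5, col=6), (row=6, col=5), (row=8, col=7)
  Distance 3: (row=4, col=6), (row=5, col=5), (row=5, col=7)
  Distance 4: (row=3, col=6), (row=4, col=5), (row=5, col=8)
  Distance 5: (row=2, col=6), (row=3, col=5), (row=3, col=7), (row=4, col=4), (row=4, col=8), (row=6, col=8)
  Distance 6: (row=1, col=6), (row=4, col=9), (row=6, col=9), (row=7, col=8)
  Distance 7: (row=0, col=6), (row=1, col=5), (row=1, col=7), (row=3, col=9), (row=7, col=9)  <- goal reached here
One shortest path (7 moves): (row=7, col=6) -> (row=6, col=6) -> (row=5, col=6) -> (row=5, col=7) -> (row=5, col=8) -> (row=6, col=8) -> (row=6, col=9) -> (row=7, col=9)

Answer: Shortest path length: 7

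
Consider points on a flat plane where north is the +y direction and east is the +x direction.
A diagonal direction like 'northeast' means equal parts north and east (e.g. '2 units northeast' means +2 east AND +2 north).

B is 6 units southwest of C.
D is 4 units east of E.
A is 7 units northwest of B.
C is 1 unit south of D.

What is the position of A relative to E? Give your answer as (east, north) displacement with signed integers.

Answer: A is at (east=-9, north=0) relative to E.

Derivation:
Place E at the origin (east=0, north=0).
  D is 4 units east of E: delta (east=+4, north=+0); D at (east=4, north=0).
  C is 1 unit south of D: delta (east=+0, north=-1); C at (east=4, north=-1).
  B is 6 units southwest of C: delta (east=-6, north=-6); B at (east=-2, north=-7).
  A is 7 units northwest of B: delta (east=-7, north=+7); A at (east=-9, north=0).
Therefore A relative to E: (east=-9, north=0).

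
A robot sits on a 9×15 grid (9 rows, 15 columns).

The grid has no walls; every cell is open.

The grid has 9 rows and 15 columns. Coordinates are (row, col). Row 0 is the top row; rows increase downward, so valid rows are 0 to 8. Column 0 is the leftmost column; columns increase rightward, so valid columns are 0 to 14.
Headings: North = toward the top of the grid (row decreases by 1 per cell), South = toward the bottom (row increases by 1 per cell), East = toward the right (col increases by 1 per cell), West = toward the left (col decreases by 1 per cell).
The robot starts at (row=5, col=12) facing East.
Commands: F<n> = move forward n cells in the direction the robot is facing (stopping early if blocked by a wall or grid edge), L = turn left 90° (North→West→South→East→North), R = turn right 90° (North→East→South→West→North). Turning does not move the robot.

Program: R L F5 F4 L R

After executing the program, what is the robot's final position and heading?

Answer: Final position: (row=5, col=14), facing East

Derivation:
Start: (row=5, col=12), facing East
  R: turn right, now facing South
  L: turn left, now facing East
  F5: move forward 2/5 (blocked), now at (row=5, col=14)
  F4: move forward 0/4 (blocked), now at (row=5, col=14)
  L: turn left, now facing North
  R: turn right, now facing East
Final: (row=5, col=14), facing East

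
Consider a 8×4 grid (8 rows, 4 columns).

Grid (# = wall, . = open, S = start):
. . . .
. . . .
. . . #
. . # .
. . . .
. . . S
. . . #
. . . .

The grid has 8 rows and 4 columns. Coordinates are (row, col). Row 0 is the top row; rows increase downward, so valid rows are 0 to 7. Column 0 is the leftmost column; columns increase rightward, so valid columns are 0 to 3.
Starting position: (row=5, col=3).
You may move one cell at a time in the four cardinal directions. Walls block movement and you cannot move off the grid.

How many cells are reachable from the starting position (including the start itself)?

BFS flood-fill from (row=5, col=3):
  Distance 0: (row=5, col=3)
  Distance 1: (row=4, col=3), (row=5, col=2)
  Distance 2: (row=3, col=3), (row=4, col=2), (row=5, col=1), (row=6, col=2)
  Distance 3: (row=4, col=1), (row=5, col=0), (row=6, col=1), (row=7, col=2)
  Distance 4: (row=3, col=1), (row=4, col=0), (row=6, col=0), (row=7, col=1), (row=7, col=3)
  Distance 5: (row=2, col=1), (row=3, col=0), (row=7, col=0)
  Distance 6: (row=1, col=1), (row=2, col=0), (row=2, col=2)
  Distance 7: (row=0, col=1), (row=1, col=0), (row=1, col=2)
  Distance 8: (row=0, col=0), (row=0, col=2), (row=1, col=3)
  Distance 9: (row=0, col=3)
Total reachable: 29 (grid has 29 open cells total)

Answer: Reachable cells: 29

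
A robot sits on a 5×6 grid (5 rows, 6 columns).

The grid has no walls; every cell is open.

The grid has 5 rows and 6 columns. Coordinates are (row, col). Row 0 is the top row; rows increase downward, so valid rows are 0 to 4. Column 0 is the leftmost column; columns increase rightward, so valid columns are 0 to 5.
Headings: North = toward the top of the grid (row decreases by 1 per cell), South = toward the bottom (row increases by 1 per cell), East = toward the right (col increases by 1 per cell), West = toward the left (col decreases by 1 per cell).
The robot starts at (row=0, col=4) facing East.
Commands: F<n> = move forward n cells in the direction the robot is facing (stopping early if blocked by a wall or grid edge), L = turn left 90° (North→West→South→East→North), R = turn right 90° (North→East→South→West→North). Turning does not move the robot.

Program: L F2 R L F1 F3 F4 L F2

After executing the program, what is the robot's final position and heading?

Start: (row=0, col=4), facing East
  L: turn left, now facing North
  F2: move forward 0/2 (blocked), now at (row=0, col=4)
  R: turn right, now facing East
  L: turn left, now facing North
  F1: move forward 0/1 (blocked), now at (row=0, col=4)
  F3: move forward 0/3 (blocked), now at (row=0, col=4)
  F4: move forward 0/4 (blocked), now at (row=0, col=4)
  L: turn left, now facing West
  F2: move forward 2, now at (row=0, col=2)
Final: (row=0, col=2), facing West

Answer: Final position: (row=0, col=2), facing West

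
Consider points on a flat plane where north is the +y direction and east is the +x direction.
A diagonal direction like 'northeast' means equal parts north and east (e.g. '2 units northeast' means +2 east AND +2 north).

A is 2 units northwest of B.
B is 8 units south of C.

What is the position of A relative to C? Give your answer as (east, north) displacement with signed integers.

Place C at the origin (east=0, north=0).
  B is 8 units south of C: delta (east=+0, north=-8); B at (east=0, north=-8).
  A is 2 units northwest of B: delta (east=-2, north=+2); A at (east=-2, north=-6).
Therefore A relative to C: (east=-2, north=-6).

Answer: A is at (east=-2, north=-6) relative to C.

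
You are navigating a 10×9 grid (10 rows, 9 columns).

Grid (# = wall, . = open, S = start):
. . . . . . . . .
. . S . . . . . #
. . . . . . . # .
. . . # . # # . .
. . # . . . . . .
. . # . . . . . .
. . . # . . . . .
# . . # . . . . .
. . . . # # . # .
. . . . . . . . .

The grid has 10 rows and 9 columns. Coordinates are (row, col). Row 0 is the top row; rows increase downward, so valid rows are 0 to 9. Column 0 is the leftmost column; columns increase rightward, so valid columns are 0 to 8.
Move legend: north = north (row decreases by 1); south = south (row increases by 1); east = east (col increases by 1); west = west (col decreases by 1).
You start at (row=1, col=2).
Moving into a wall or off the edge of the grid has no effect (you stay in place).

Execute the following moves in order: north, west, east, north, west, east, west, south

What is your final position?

Start: (row=1, col=2)
  north (north): (row=1, col=2) -> (row=0, col=2)
  west (west): (row=0, col=2) -> (row=0, col=1)
  east (east): (row=0, col=1) -> (row=0, col=2)
  north (north): blocked, stay at (row=0, col=2)
  west (west): (row=0, col=2) -> (row=0, col=1)
  east (east): (row=0, col=1) -> (row=0, col=2)
  west (west): (row=0, col=2) -> (row=0, col=1)
  south (south): (row=0, col=1) -> (row=1, col=1)
Final: (row=1, col=1)

Answer: Final position: (row=1, col=1)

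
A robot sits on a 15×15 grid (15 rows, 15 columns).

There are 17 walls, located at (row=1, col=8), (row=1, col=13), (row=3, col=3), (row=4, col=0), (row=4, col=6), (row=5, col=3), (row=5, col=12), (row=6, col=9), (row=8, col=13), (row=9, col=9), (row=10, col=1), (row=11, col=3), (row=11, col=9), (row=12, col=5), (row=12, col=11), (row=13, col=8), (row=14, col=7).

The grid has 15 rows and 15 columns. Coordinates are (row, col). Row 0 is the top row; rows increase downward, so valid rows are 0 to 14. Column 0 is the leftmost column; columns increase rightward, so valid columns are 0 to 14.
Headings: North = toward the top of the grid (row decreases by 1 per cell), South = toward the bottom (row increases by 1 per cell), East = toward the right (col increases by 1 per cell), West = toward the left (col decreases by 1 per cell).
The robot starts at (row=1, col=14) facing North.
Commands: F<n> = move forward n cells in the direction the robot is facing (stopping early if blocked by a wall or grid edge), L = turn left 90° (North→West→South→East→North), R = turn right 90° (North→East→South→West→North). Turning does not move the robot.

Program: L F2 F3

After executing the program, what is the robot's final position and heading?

Answer: Final position: (row=1, col=14), facing West

Derivation:
Start: (row=1, col=14), facing North
  L: turn left, now facing West
  F2: move forward 0/2 (blocked), now at (row=1, col=14)
  F3: move forward 0/3 (blocked), now at (row=1, col=14)
Final: (row=1, col=14), facing West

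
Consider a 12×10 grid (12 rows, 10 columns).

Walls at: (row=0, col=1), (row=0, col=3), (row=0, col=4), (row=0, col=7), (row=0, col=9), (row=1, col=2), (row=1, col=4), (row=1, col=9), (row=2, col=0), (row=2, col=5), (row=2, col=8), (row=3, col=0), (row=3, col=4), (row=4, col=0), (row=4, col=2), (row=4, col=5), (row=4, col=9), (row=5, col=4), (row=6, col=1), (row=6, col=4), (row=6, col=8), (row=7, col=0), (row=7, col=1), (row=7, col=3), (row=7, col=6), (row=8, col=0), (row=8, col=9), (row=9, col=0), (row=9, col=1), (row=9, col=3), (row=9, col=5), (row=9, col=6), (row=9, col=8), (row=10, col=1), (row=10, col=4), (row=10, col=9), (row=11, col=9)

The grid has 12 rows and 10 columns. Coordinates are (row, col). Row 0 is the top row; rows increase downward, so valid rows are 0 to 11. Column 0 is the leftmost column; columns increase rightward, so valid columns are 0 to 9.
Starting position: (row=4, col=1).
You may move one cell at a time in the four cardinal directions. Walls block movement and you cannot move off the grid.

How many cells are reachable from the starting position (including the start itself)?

BFS flood-fill from (row=4, col=1):
  Distance 0: (row=4, col=1)
  Distance 1: (row=3, col=1), (row=5, col=1)
  Distance 2: (row=2, col=1), (row=3, col=2), (row=5, col=0), (row=5, col=2)
  Distance 3: (row=1, col=1), (row=2, col=2), (row=3, col=3), (row=5, col=3), (row=6, col=0), (row=6, col=2)
  Distance 4: (row=1, col=0), (row=2, col=3), (row=4, col=3), (row=6, col=3), (row=7, col=2)
  Distance 5: (row=0, col=0), (row=1, col=3), (row=2, col=4), (row=4, col=4), (row=8, col=2)
  Distance 6: (row=8, col=1), (row=8, col=3), (row=9, col=2)
  Distance 7: (row=8, col=4), (row=10, col=2)
  Distance 8: (row=7, col=4), (row=8, col=5), (row=9, col=4), (row=10, col=3), (row=11, col=2)
  Distance 9: (row=7, col=5), (row=8, col=6), (row=11, col=1), (row=11, col=3)
  Distance 10: (row=6, col=5), (row=8, col=7), (row=11, col=0), (row=11, col=4)
  Distance 11: (row=5, col=5), (row=6, col=6), (row=7, col=7), (row=8, col=8), (row=9, col=7), (row=10, col=0), (row=11, col=5)
  Distance 12: (row=5, col=6), (row=6, col=7), (row=7, col=8), (row=10, col=5), (row=10, col=7), (row=11, col=6)
  Distance 13: (row=4, col=6), (row=5, col=7), (row=7, col=9), (row=10, col=6), (row=10, col=8), (row=11, col=7)
  Distance 14: (row=3, col=6), (row=4, col=7), (row=5, col=8), (row=6, col=9), (row=11, col=8)
  Distance 15: (row=2, col=6), (row=3, col=5), (row=3, col=7), (row=4, col=8), (row=5, col=9)
  Distance 16: (row=1, col=6), (row=2, col=7), (row=3, col=8)
  Distance 17: (row=0, col=6), (row=1, col=5), (row=1, col=7), (row=3, col=9)
  Distance 18: (row=0, col=5), (row=1, col=8), (row=2, col=9)
  Distance 19: (row=0, col=8)
Total reachable: 81 (grid has 83 open cells total)

Answer: Reachable cells: 81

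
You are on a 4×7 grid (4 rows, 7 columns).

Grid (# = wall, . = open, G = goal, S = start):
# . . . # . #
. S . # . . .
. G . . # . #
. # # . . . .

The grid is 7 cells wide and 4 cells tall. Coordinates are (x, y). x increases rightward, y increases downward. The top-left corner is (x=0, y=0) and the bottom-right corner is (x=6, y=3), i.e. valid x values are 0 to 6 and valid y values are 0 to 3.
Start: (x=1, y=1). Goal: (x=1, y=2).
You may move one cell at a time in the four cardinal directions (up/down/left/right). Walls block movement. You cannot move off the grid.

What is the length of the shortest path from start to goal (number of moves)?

Answer: Shortest path length: 1

Derivation:
BFS from (x=1, y=1) until reaching (x=1, y=2):
  Distance 0: (x=1, y=1)
  Distance 1: (x=1, y=0), (x=0, y=1), (x=2, y=1), (x=1, y=2)  <- goal reached here
One shortest path (1 moves): (x=1, y=1) -> (x=1, y=2)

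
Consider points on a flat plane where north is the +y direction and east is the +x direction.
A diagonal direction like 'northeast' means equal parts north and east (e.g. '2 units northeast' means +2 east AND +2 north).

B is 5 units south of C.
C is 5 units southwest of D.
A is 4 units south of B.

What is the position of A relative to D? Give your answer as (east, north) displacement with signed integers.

Answer: A is at (east=-5, north=-14) relative to D.

Derivation:
Place D at the origin (east=0, north=0).
  C is 5 units southwest of D: delta (east=-5, north=-5); C at (east=-5, north=-5).
  B is 5 units south of C: delta (east=+0, north=-5); B at (east=-5, north=-10).
  A is 4 units south of B: delta (east=+0, north=-4); A at (east=-5, north=-14).
Therefore A relative to D: (east=-5, north=-14).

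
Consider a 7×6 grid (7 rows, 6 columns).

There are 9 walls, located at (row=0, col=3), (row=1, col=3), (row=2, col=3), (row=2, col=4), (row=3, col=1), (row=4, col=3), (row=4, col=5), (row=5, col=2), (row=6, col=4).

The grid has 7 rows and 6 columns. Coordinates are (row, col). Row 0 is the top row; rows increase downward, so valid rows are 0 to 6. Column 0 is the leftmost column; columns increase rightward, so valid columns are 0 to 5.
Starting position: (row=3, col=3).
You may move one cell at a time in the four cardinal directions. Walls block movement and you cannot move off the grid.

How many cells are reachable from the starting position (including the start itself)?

BFS flood-fill from (row=3, col=3):
  Distance 0: (row=3, col=3)
  Distance 1: (row=3, col=2), (row=3, col=4)
  Distance 2: (row=2, col=2), (row=3, col=5), (row=4, col=2), (row=4, col=4)
  Distance 3: (row=1, col=2), (row=2, col=1), (row=2, col=5), (row=4, col=1), (row=5, col=4)
  Distance 4: (row=0, col=2), (row=1, col=1), (row=1, col=5), (row=2, col=0), (row=4, col=0), (row=5, col=1), (row=5, col=3), (row=5, col=5)
  Distance 5: (row=0, col=1), (row=0, col=5), (row=1, col=0), (row=1, col=4), (row=3, col=0), (row=5, col=0), (row=6, col=1), (row=6, col=3), (row=6, col=5)
  Distance 6: (row=0, col=0), (row=0, col=4), (row=6, col=0), (row=6, col=2)
Total reachable: 33 (grid has 33 open cells total)

Answer: Reachable cells: 33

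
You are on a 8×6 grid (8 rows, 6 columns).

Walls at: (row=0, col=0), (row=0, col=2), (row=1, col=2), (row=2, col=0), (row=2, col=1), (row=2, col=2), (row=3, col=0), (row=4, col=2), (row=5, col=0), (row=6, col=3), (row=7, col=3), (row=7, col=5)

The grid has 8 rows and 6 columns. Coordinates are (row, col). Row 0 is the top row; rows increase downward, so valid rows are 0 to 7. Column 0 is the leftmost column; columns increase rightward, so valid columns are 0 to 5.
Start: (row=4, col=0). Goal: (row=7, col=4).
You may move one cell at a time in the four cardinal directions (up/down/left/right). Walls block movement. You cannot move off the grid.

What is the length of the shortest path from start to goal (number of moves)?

BFS from (row=4, col=0) until reaching (row=7, col=4):
  Distance 0: (row=4, col=0)
  Distance 1: (row=4, col=1)
  Distance 2: (row=3, col=1), (row=5, col=1)
  Distance 3: (row=3, col=2), (row=5, col=2), (row=6, col=1)
  Distance 4: (row=3, col=3), (row=5, col=3), (row=6, col=0), (row=6, col=2), (row=7, col=1)
  Distance 5: (row=2, col=3), (row=3, col=4), (row=4, col=3), (row=5, col=4), (row=7, col=0), (row=7, col=2)
  Distance 6: (row=1, col=3), (row=2, col=4), (row=3, col=5), (row=4, col=4), (row=5, col=5), (row=6, col=4)
  Distance 7: (row=0, col=3), (row=1, col=4), (row=2, col=5), (row=4, col=5), (row=6, col=5), (row=7, col=4)  <- goal reached here
One shortest path (7 moves): (row=4, col=0) -> (row=4, col=1) -> (row=5, col=1) -> (row=5, col=2) -> (row=5, col=3) -> (row=5, col=4) -> (row=6, col=4) -> (row=7, col=4)

Answer: Shortest path length: 7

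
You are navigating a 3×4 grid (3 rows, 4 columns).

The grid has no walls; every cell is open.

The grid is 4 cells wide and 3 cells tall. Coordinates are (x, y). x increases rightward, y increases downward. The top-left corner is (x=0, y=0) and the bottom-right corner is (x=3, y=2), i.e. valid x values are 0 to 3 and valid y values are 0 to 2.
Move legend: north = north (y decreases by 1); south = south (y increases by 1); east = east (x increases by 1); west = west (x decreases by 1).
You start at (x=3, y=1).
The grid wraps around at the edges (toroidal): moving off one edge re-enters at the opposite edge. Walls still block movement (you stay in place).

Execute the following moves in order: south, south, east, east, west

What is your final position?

Start: (x=3, y=1)
  south (south): (x=3, y=1) -> (x=3, y=2)
  south (south): (x=3, y=2) -> (x=3, y=0)
  east (east): (x=3, y=0) -> (x=0, y=0)
  east (east): (x=0, y=0) -> (x=1, y=0)
  west (west): (x=1, y=0) -> (x=0, y=0)
Final: (x=0, y=0)

Answer: Final position: (x=0, y=0)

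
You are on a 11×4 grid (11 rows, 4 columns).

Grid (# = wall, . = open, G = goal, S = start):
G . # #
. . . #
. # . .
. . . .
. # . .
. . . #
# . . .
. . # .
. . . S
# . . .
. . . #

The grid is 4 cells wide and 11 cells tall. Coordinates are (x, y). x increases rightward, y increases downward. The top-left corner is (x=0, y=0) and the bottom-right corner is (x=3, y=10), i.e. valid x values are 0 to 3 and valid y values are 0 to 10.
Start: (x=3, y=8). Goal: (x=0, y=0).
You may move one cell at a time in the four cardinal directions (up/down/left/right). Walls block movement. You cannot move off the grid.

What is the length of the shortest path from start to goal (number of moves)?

BFS from (x=3, y=8) until reaching (x=0, y=0):
  Distance 0: (x=3, y=8)
  Distance 1: (x=3, y=7), (x=2, y=8), (x=3, y=9)
  Distance 2: (x=3, y=6), (x=1, y=8), (x=2, y=9)
  Distance 3: (x=2, y=6), (x=1, y=7), (x=0, y=8), (x=1, y=9), (x=2, y=10)
  Distance 4: (x=2, y=5), (x=1, y=6), (x=0, y=7), (x=1, y=10)
  Distance 5: (x=2, y=4), (x=1, y=5), (x=0, y=10)
  Distance 6: (x=2, y=3), (x=3, y=4), (x=0, y=5)
  Distance 7: (x=2, y=2), (x=1, y=3), (x=3, y=3), (x=0, y=4)
  Distance 8: (x=2, y=1), (x=3, y=2), (x=0, y=3)
  Distance 9: (x=1, y=1), (x=0, y=2)
  Distance 10: (x=1, y=0), (x=0, y=1)
  Distance 11: (x=0, y=0)  <- goal reached here
One shortest path (11 moves): (x=3, y=8) -> (x=2, y=8) -> (x=1, y=8) -> (x=1, y=7) -> (x=1, y=6) -> (x=1, y=5) -> (x=0, y=5) -> (x=0, y=4) -> (x=0, y=3) -> (x=0, y=2) -> (x=0, y=1) -> (x=0, y=0)

Answer: Shortest path length: 11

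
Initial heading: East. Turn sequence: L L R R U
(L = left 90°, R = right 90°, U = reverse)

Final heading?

Start: East
  L (left (90° counter-clockwise)) -> North
  L (left (90° counter-clockwise)) -> West
  R (right (90° clockwise)) -> North
  R (right (90° clockwise)) -> East
  U (U-turn (180°)) -> West
Final: West

Answer: Final heading: West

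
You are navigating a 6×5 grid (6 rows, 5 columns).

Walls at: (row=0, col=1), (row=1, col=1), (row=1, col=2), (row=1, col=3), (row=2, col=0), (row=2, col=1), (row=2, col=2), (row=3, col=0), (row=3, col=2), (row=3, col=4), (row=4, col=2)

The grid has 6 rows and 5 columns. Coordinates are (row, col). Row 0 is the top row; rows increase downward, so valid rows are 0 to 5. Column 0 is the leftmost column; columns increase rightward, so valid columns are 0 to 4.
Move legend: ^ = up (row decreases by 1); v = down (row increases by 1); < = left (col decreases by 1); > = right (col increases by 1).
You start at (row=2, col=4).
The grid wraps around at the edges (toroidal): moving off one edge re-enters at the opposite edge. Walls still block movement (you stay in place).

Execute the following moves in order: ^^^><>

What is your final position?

Start: (row=2, col=4)
  ^ (up): (row=2, col=4) -> (row=1, col=4)
  ^ (up): (row=1, col=4) -> (row=0, col=4)
  ^ (up): (row=0, col=4) -> (row=5, col=4)
  > (right): (row=5, col=4) -> (row=5, col=0)
  < (left): (row=5, col=0) -> (row=5, col=4)
  > (right): (row=5, col=4) -> (row=5, col=0)
Final: (row=5, col=0)

Answer: Final position: (row=5, col=0)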